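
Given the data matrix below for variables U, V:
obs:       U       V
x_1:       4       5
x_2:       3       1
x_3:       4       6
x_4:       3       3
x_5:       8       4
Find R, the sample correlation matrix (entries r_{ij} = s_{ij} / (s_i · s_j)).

Step 1 — column means:
  mean(U) = (4 + 3 + 4 + 3 + 8) / 5 = 22/5 = 4.4
  mean(V) = (5 + 1 + 6 + 3 + 4) / 5 = 19/5 = 3.8

Step 2 — sample variances and covariances s[i,j] = (1/(n-1)) · Σ_k (x_{k,i} - mean_i) · (x_{k,j} - mean_j), with n-1 = 4:
  s[U,U] = ((-0.4)·(-0.4) + (-1.4)·(-1.4) + (-0.4)·(-0.4) + (-1.4)·(-1.4) + (3.6)·(3.6)) / 4 = 17.2/4 = 4.3
  s[U,V] = ((-0.4)·(1.2) + (-1.4)·(-2.8) + (-0.4)·(2.2) + (-1.4)·(-0.8) + (3.6)·(0.2)) / 4 = 4.4/4 = 1.1
  s[V,V] = ((1.2)·(1.2) + (-2.8)·(-2.8) + (2.2)·(2.2) + (-0.8)·(-0.8) + (0.2)·(0.2)) / 4 = 14.8/4 = 3.7
  Sample standard deviations s_i = √(s[i,i]):
  s(U) = √(4.3) = 2.0736
  s(V) = √(3.7) = 1.9235

Step 3 — r_{ij} = s_{ij} / (s_i · s_j):
  r[U,U] = 1 (diagonal).
  r[U,V] = 1.1 / (2.0736 · 1.9235) = 1.1 / 3.9887 = 0.2758
  r[V,V] = 1 (diagonal).

R is symmetric with unit diagonal. Assembling:

R = [[1, 0.2758],
 [0.2758, 1]]


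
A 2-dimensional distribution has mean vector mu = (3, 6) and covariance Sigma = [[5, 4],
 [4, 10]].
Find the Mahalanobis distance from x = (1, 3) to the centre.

Step 1 — centre the observation: (x - mu) = (-2, -3).

Step 2 — invert Sigma. det(Sigma) = 5·10 - (4)² = 34.
  Sigma^{-1} = (1/det) · [[d, -b], [-b, a]] = [[0.2941, -0.1176],
 [-0.1176, 0.1471]].

Step 3 — form the quadratic (x - mu)^T · Sigma^{-1} · (x - mu):
  Sigma^{-1} · (x - mu) = (-0.2353, -0.2059).
  (x - mu)^T · [Sigma^{-1} · (x - mu)] = (-2)·(-0.2353) + (-3)·(-0.2059) = 1.0882.

Step 4 — take square root: d = √(1.0882) ≈ 1.0432.

d(x, mu) = √(1.0882) ≈ 1.0432


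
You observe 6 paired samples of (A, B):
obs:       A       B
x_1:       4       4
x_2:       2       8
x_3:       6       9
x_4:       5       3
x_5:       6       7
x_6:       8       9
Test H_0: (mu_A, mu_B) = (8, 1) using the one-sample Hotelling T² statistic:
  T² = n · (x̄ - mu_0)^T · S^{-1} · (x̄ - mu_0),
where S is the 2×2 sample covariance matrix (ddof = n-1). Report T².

Step 1 — sample mean vector:
  mean(A) = (4 + 2 + 6 + 5 + 6 + 8) / 6 = 31/6 = 5.1667
  mean(B) = (4 + 8 + 9 + 3 + 7 + 9) / 6 = 40/6 = 6.6667
  x̄ = (5.1667, 6.6667),  deviation x̄ - mu_0 = (5.1667, 6.6667) - (8, 1) = (-2.8333, 5.6667).

Step 2 — sample covariance matrix, S[i,j] = (1/(n-1)) · Σ_k (x_{k,i} - mean_i) · (x_{k,j} - mean_j), divisor n-1 = 5:
  S[A,A] = ((-1.1667)·(-1.1667) + (-3.1667)·(-3.1667) + (0.8333)·(0.8333) + (-0.1667)·(-0.1667) + (0.8333)·(0.8333) + (2.8333)·(2.8333)) / 5 = 20.8333/5 = 4.1667
  S[A,B] = ((-1.1667)·(-2.6667) + (-3.1667)·(1.3333) + (0.8333)·(2.3333) + (-0.1667)·(-3.6667) + (0.8333)·(0.3333) + (2.8333)·(2.3333)) / 5 = 8.3333/5 = 1.6667
  S[B,B] = ((-2.6667)·(-2.6667) + (1.3333)·(1.3333) + (2.3333)·(2.3333) + (-3.6667)·(-3.6667) + (0.3333)·(0.3333) + (2.3333)·(2.3333)) / 5 = 33.3333/5 = 6.6667
  S = [[4.1667, 1.6667],
 [1.6667, 6.6667]].

Step 3 — invert S. det(S) = 4.1667·6.6667 - (1.6667)² = 25.
  S^{-1} = (1/det) · [[d, -b], [-b, a]] = [[0.2667, -0.0667],
 [-0.0667, 0.1667]].

Step 4 — quadratic form (x̄ - mu_0)^T · S^{-1} · (x̄ - mu_0):
  S^{-1} · (x̄ - mu_0) = (-1.1333, 1.1333),
  (x̄ - mu_0)^T · [...] = (-2.8333)·(-1.1333) + (5.6667)·(1.1333) = 9.6333.

Step 5 — scale by n: T² = 6 · 9.6333 = 57.8.

T² ≈ 57.8


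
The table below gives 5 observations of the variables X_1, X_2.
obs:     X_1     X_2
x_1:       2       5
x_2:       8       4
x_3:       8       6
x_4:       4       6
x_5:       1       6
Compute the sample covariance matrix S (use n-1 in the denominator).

Step 1 — column means:
  mean(X_1) = (2 + 8 + 8 + 4 + 1) / 5 = 23/5 = 4.6
  mean(X_2) = (5 + 4 + 6 + 6 + 6) / 5 = 27/5 = 5.4

Step 2 — sample covariance S[i,j] = (1/(n-1)) · Σ_k (x_{k,i} - mean_i) · (x_{k,j} - mean_j), with n-1 = 4.
  S[X_1,X_1] = ((-2.6)·(-2.6) + (3.4)·(3.4) + (3.4)·(3.4) + (-0.6)·(-0.6) + (-3.6)·(-3.6)) / 4 = 43.2/4 = 10.8
  S[X_1,X_2] = ((-2.6)·(-0.4) + (3.4)·(-1.4) + (3.4)·(0.6) + (-0.6)·(0.6) + (-3.6)·(0.6)) / 4 = -4.2/4 = -1.05
  S[X_2,X_2] = ((-0.4)·(-0.4) + (-1.4)·(-1.4) + (0.6)·(0.6) + (0.6)·(0.6) + (0.6)·(0.6)) / 4 = 3.2/4 = 0.8

S is symmetric (S[j,i] = S[i,j]). Assembling:

S = [[10.8, -1.05],
 [-1.05, 0.8]]


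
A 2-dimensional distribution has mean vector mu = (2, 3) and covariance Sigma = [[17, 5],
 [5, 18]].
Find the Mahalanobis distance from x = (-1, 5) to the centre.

Step 1 — centre the observation: (x - mu) = (-3, 2).

Step 2 — invert Sigma. det(Sigma) = 17·18 - (5)² = 281.
  Sigma^{-1} = (1/det) · [[d, -b], [-b, a]] = [[0.0641, -0.0178],
 [-0.0178, 0.0605]].

Step 3 — form the quadratic (x - mu)^T · Sigma^{-1} · (x - mu):
  Sigma^{-1} · (x - mu) = (-0.2278, 0.1744).
  (x - mu)^T · [Sigma^{-1} · (x - mu)] = (-3)·(-0.2278) + (2)·(0.1744) = 1.032.

Step 4 — take square root: d = √(1.032) ≈ 1.0159.

d(x, mu) = √(1.032) ≈ 1.0159


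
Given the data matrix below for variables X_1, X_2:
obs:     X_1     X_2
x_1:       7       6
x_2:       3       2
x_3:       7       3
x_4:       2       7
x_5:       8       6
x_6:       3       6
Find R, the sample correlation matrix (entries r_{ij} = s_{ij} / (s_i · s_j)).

Step 1 — column means:
  mean(X_1) = (7 + 3 + 7 + 2 + 8 + 3) / 6 = 30/6 = 5
  mean(X_2) = (6 + 2 + 3 + 7 + 6 + 6) / 6 = 30/6 = 5

Step 2 — sample variances and covariances s[i,j] = (1/(n-1)) · Σ_k (x_{k,i} - mean_i) · (x_{k,j} - mean_j), with n-1 = 5:
  s[X_1,X_1] = ((2)·(2) + (-2)·(-2) + (2)·(2) + (-3)·(-3) + (3)·(3) + (-2)·(-2)) / 5 = 34/5 = 6.8
  s[X_1,X_2] = ((2)·(1) + (-2)·(-3) + (2)·(-2) + (-3)·(2) + (3)·(1) + (-2)·(1)) / 5 = -1/5 = -0.2
  s[X_2,X_2] = ((1)·(1) + (-3)·(-3) + (-2)·(-2) + (2)·(2) + (1)·(1) + (1)·(1)) / 5 = 20/5 = 4
  Sample standard deviations s_i = √(s[i,i]):
  s(X_1) = √(6.8) = 2.6077
  s(X_2) = √(4) = 2

Step 3 — r_{ij} = s_{ij} / (s_i · s_j):
  r[X_1,X_1] = 1 (diagonal).
  r[X_1,X_2] = -0.2 / (2.6077 · 2) = -0.2 / 5.2154 = -0.0383
  r[X_2,X_2] = 1 (diagonal).

R is symmetric with unit diagonal. Assembling:

R = [[1, -0.0383],
 [-0.0383, 1]]


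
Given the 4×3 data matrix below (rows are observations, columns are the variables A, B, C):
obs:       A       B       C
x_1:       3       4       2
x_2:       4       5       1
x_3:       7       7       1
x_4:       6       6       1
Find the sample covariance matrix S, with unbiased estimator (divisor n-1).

Step 1 — column means:
  mean(A) = (3 + 4 + 7 + 6) / 4 = 20/4 = 5
  mean(B) = (4 + 5 + 7 + 6) / 4 = 22/4 = 5.5
  mean(C) = (2 + 1 + 1 + 1) / 4 = 5/4 = 1.25

Step 2 — sample covariance S[i,j] = (1/(n-1)) · Σ_k (x_{k,i} - mean_i) · (x_{k,j} - mean_j), with n-1 = 3.
  S[A,A] = ((-2)·(-2) + (-1)·(-1) + (2)·(2) + (1)·(1)) / 3 = 10/3 = 3.3333
  S[A,B] = ((-2)·(-1.5) + (-1)·(-0.5) + (2)·(1.5) + (1)·(0.5)) / 3 = 7/3 = 2.3333
  S[A,C] = ((-2)·(0.75) + (-1)·(-0.25) + (2)·(-0.25) + (1)·(-0.25)) / 3 = -2/3 = -0.6667
  S[B,B] = ((-1.5)·(-1.5) + (-0.5)·(-0.5) + (1.5)·(1.5) + (0.5)·(0.5)) / 3 = 5/3 = 1.6667
  S[B,C] = ((-1.5)·(0.75) + (-0.5)·(-0.25) + (1.5)·(-0.25) + (0.5)·(-0.25)) / 3 = -1.5/3 = -0.5
  S[C,C] = ((0.75)·(0.75) + (-0.25)·(-0.25) + (-0.25)·(-0.25) + (-0.25)·(-0.25)) / 3 = 0.75/3 = 0.25

S is symmetric (S[j,i] = S[i,j]). Assembling:

S = [[3.3333, 2.3333, -0.6667],
 [2.3333, 1.6667, -0.5],
 [-0.6667, -0.5, 0.25]]


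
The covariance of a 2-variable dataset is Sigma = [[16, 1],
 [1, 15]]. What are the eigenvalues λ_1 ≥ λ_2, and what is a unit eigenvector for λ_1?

Step 1 — characteristic polynomial of 2×2 Sigma:
  det(Sigma - λI) = λ² - trace · λ + det = 0.
  trace = 16 + 15 = 31, det = 16·15 - (1)² = 239.
Step 2 — discriminant:
  Δ = trace² - 4·det = 961 - 956 = 5.
Step 3 — eigenvalues:
  λ = (trace ± √Δ)/2 = (31 ± 2.2361)/2,
  λ_1 = 16.618,  λ_2 = 14.382.

Step 4 — unit eigenvector for λ_1: solve (Sigma - λ_1 I)v = 0. First row:
  (16 - 16.618)·v_x + (1)·v_y = 0, i.e. (-0.618)·v_x + (1)·v_y = 0,
  so v ∝ (b, λ_1 - a) = (1, 0.618) = u.
  ||u|| = √((1)² + (0.618)²) = √(1.382) ≈ 1.1756,
  v_1 = u/||u|| ≈ (0.8507, 0.5257) (||v_1|| = 1).

λ_1 = 16.618,  λ_2 = 14.382;  v_1 ≈ (0.8507, 0.5257)


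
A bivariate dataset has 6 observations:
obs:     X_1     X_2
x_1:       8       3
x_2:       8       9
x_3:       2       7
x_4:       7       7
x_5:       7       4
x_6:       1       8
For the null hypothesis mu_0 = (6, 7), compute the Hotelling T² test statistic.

Step 1 — sample mean vector:
  mean(X_1) = (8 + 8 + 2 + 7 + 7 + 1) / 6 = 33/6 = 5.5
  mean(X_2) = (3 + 9 + 7 + 7 + 4 + 8) / 6 = 38/6 = 6.3333
  x̄ = (5.5, 6.3333),  deviation x̄ - mu_0 = (5.5, 6.3333) - (6, 7) = (-0.5, -0.6667).

Step 2 — sample covariance matrix, S[i,j] = (1/(n-1)) · Σ_k (x_{k,i} - mean_i) · (x_{k,j} - mean_j), divisor n-1 = 5:
  S[X_1,X_1] = ((2.5)·(2.5) + (2.5)·(2.5) + (-3.5)·(-3.5) + (1.5)·(1.5) + (1.5)·(1.5) + (-4.5)·(-4.5)) / 5 = 49.5/5 = 9.9
  S[X_1,X_2] = ((2.5)·(-3.3333) + (2.5)·(2.6667) + (-3.5)·(0.6667) + (1.5)·(0.6667) + (1.5)·(-2.3333) + (-4.5)·(1.6667)) / 5 = -14/5 = -2.8
  S[X_2,X_2] = ((-3.3333)·(-3.3333) + (2.6667)·(2.6667) + (0.6667)·(0.6667) + (0.6667)·(0.6667) + (-2.3333)·(-2.3333) + (1.6667)·(1.6667)) / 5 = 27.3333/5 = 5.4667
  S = [[9.9, -2.8],
 [-2.8, 5.4667]].

Step 3 — invert S. det(S) = 9.9·5.4667 - (-2.8)² = 46.28.
  S^{-1} = (1/det) · [[d, -b], [-b, a]] = [[0.1181, 0.0605],
 [0.0605, 0.2139]].

Step 4 — quadratic form (x̄ - mu_0)^T · S^{-1} · (x̄ - mu_0):
  S^{-1} · (x̄ - mu_0) = (-0.0994, -0.1729),
  (x̄ - mu_0)^T · [...] = (-0.5)·(-0.0994) + (-0.6667)·(-0.1729) = 0.1649.

Step 5 — scale by n: T² = 6 · 0.1649 = 0.9896.

T² ≈ 0.9896


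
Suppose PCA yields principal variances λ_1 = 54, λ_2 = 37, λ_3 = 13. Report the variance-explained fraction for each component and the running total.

Step 1 — total variance = trace(Sigma) = Σ λ_i = 54 + 37 + 13 = 104.

Step 2 — fraction explained by component i = λ_i / Σ λ:
  PC1: 54/104 = 0.5192
  PC2: 37/104 = 0.3558
  PC3: 13/104 = 0.125

Step 3 — cumulative fraction after k components = (λ_1 + ... + λ_k) / Σ λ:
  k = 1: 54/104 = 0.5192
  k = 2: (54 + 37)/104 = 91/104 = 0.875
  k = 3: (54 + 37 + 13)/104 = 104/104 = 1

Summary (fraction, with percent):

explained: PC1 0.5192 (51.92%), PC2 0.3558 (35.58%), PC3 0.125 (12.5%);  cumulative: 0.5192, 0.875, 1


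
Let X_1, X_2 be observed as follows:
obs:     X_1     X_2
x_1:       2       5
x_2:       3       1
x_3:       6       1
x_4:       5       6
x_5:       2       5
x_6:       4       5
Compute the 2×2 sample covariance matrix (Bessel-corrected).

Step 1 — column means:
  mean(X_1) = (2 + 3 + 6 + 5 + 2 + 4) / 6 = 22/6 = 3.6667
  mean(X_2) = (5 + 1 + 1 + 6 + 5 + 5) / 6 = 23/6 = 3.8333

Step 2 — sample covariance S[i,j] = (1/(n-1)) · Σ_k (x_{k,i} - mean_i) · (x_{k,j} - mean_j), with n-1 = 5.
  S[X_1,X_1] = ((-1.6667)·(-1.6667) + (-0.6667)·(-0.6667) + (2.3333)·(2.3333) + (1.3333)·(1.3333) + (-1.6667)·(-1.6667) + (0.3333)·(0.3333)) / 5 = 13.3333/5 = 2.6667
  S[X_1,X_2] = ((-1.6667)·(1.1667) + (-0.6667)·(-2.8333) + (2.3333)·(-2.8333) + (1.3333)·(2.1667) + (-1.6667)·(1.1667) + (0.3333)·(1.1667)) / 5 = -5.3333/5 = -1.0667
  S[X_2,X_2] = ((1.1667)·(1.1667) + (-2.8333)·(-2.8333) + (-2.8333)·(-2.8333) + (2.1667)·(2.1667) + (1.1667)·(1.1667) + (1.1667)·(1.1667)) / 5 = 24.8333/5 = 4.9667

S is symmetric (S[j,i] = S[i,j]). Assembling:

S = [[2.6667, -1.0667],
 [-1.0667, 4.9667]]


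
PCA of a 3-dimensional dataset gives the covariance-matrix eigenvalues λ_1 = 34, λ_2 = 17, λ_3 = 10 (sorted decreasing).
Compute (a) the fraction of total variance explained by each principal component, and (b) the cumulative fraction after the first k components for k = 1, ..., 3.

Step 1 — total variance = trace(Sigma) = Σ λ_i = 34 + 17 + 10 = 61.

Step 2 — fraction explained by component i = λ_i / Σ λ:
  PC1: 34/61 = 0.5574
  PC2: 17/61 = 0.2787
  PC3: 10/61 = 0.1639

Step 3 — cumulative fraction after k components = (λ_1 + ... + λ_k) / Σ λ:
  k = 1: 34/61 = 0.5574
  k = 2: (34 + 17)/61 = 51/61 = 0.8361
  k = 3: (34 + 17 + 10)/61 = 61/61 = 1

Summary (fraction, with percent):

explained: PC1 0.5574 (55.74%), PC2 0.2787 (27.87%), PC3 0.1639 (16.39%);  cumulative: 0.5574, 0.8361, 1


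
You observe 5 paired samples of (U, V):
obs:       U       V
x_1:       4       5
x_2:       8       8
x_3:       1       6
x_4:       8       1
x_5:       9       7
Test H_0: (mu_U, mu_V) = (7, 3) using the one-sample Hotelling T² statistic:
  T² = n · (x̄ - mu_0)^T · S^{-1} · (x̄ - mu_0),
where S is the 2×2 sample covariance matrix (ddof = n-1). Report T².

Step 1 — sample mean vector:
  mean(U) = (4 + 8 + 1 + 8 + 9) / 5 = 30/5 = 6
  mean(V) = (5 + 8 + 6 + 1 + 7) / 5 = 27/5 = 5.4
  x̄ = (6, 5.4),  deviation x̄ - mu_0 = (6, 5.4) - (7, 3) = (-1, 2.4).

Step 2 — sample covariance matrix, S[i,j] = (1/(n-1)) · Σ_k (x_{k,i} - mean_i) · (x_{k,j} - mean_j), divisor n-1 = 4:
  S[U,U] = ((-2)·(-2) + (2)·(2) + (-5)·(-5) + (2)·(2) + (3)·(3)) / 4 = 46/4 = 11.5
  S[U,V] = ((-2)·(-0.4) + (2)·(2.6) + (-5)·(0.6) + (2)·(-4.4) + (3)·(1.6)) / 4 = -1/4 = -0.25
  S[V,V] = ((-0.4)·(-0.4) + (2.6)·(2.6) + (0.6)·(0.6) + (-4.4)·(-4.4) + (1.6)·(1.6)) / 4 = 29.2/4 = 7.3
  S = [[11.5, -0.25],
 [-0.25, 7.3]].

Step 3 — invert S. det(S) = 11.5·7.3 - (-0.25)² = 83.8875.
  S^{-1} = (1/det) · [[d, -b], [-b, a]] = [[0.087, 0.003],
 [0.003, 0.1371]].

Step 4 — quadratic form (x̄ - mu_0)^T · S^{-1} · (x̄ - mu_0):
  S^{-1} · (x̄ - mu_0) = (-0.0799, 0.326),
  (x̄ - mu_0)^T · [...] = (-1)·(-0.0799) + (2.4)·(0.326) = 0.8623.

Step 5 — scale by n: T² = 5 · 0.8623 = 4.3117.

T² ≈ 4.3117


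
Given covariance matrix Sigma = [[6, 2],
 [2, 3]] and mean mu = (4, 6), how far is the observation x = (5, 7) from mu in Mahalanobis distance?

Step 1 — centre the observation: (x - mu) = (1, 1).

Step 2 — invert Sigma. det(Sigma) = 6·3 - (2)² = 14.
  Sigma^{-1} = (1/det) · [[d, -b], [-b, a]] = [[0.2143, -0.1429],
 [-0.1429, 0.4286]].

Step 3 — form the quadratic (x - mu)^T · Sigma^{-1} · (x - mu):
  Sigma^{-1} · (x - mu) = (0.0714, 0.2857).
  (x - mu)^T · [Sigma^{-1} · (x - mu)] = (1)·(0.0714) + (1)·(0.2857) = 0.3571.

Step 4 — take square root: d = √(0.3571) ≈ 0.5976.

d(x, mu) = √(0.3571) ≈ 0.5976


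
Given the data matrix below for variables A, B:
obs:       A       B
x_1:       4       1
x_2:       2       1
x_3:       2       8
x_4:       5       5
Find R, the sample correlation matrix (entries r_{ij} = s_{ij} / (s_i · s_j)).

Step 1 — column means:
  mean(A) = (4 + 2 + 2 + 5) / 4 = 13/4 = 3.25
  mean(B) = (1 + 1 + 8 + 5) / 4 = 15/4 = 3.75

Step 2 — sample variances and covariances s[i,j] = (1/(n-1)) · Σ_k (x_{k,i} - mean_i) · (x_{k,j} - mean_j), with n-1 = 3:
  s[A,A] = ((0.75)·(0.75) + (-1.25)·(-1.25) + (-1.25)·(-1.25) + (1.75)·(1.75)) / 3 = 6.75/3 = 2.25
  s[A,B] = ((0.75)·(-2.75) + (-1.25)·(-2.75) + (-1.25)·(4.25) + (1.75)·(1.25)) / 3 = -1.75/3 = -0.5833
  s[B,B] = ((-2.75)·(-2.75) + (-2.75)·(-2.75) + (4.25)·(4.25) + (1.25)·(1.25)) / 3 = 34.75/3 = 11.5833
  Sample standard deviations s_i = √(s[i,i]):
  s(A) = √(2.25) = 1.5
  s(B) = √(11.5833) = 3.4034

Step 3 — r_{ij} = s_{ij} / (s_i · s_j):
  r[A,A] = 1 (diagonal).
  r[A,B] = -0.5833 / (1.5 · 3.4034) = -0.5833 / 5.1051 = -0.1143
  r[B,B] = 1 (diagonal).

R is symmetric with unit diagonal. Assembling:

R = [[1, -0.1143],
 [-0.1143, 1]]


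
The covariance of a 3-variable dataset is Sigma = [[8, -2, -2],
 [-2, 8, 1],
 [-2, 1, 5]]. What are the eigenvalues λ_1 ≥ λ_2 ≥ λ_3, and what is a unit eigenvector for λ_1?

Step 1 — characteristic polynomial p(λ) = det(λI - Sigma) = λ³ - tr·λ² + c_1·λ - det, where tr = trace, c_1 = sum of the principal 2×2 minors, det = det(Sigma):
  tr = 8 + 8 + 5 = 21,
  c_1 = (8·8 - (-2)²) + (8·5 - (-2)²) + (8·5 - (1)²) = 60 + 36 + 39 = 135,
  det = 8·(8·5 - (1)²) - (-2)·((-2)·5 - (1)·(-2)) + (-2)·((-2)·(1) - 8·(-2)) = 8·(39) - (-2)·(-8) + (-2)·(14) = 268.
  So p(λ) = λ³ - 21λ² + 135λ - 268.
Step 2 — look for an integer root (rational root theorem: any rational root is an integer divisor of 268). Testing λ = 4:
  p(4) = 64 - 336 + 540 - 268 = 0  ✓
  Dividing out (λ - 4): p(λ) = (λ - 4)(λ² - 17λ + 67).
Step 3 — remaining eigenvalues from the quadratic λ² - 17λ + 67 = 0:
  Δ = 17² - 4·67 = 289 - 268 = 21,  λ = (17 ± √21)/2 = (17 ± 4.5826)/2 ≈ 10.7913 or 6.2087.
  Sorted: λ_1 = 10.7913,  λ_2 = 6.2087,  λ_3 = 4  (check: sum = 21 = tr ✓).

Step 4 — unit eigenvector for λ_1 ≈ 10.7913: v spans the null space of (Sigma - λ_1 I), whose rows are
  r_1 = (-2.7913, -2, -2),  r_2 = (-2, -2.7913, 1),  r_3 = (-2, 1, -5.7913).
  v is orthogonal to every row, so take v ∝ r_1 × r_2 = ((-2)·(1) - (-2)·(-2.7913), (-2)·(-2) - (-2.7913)·(1), (-2.7913)·(-2.7913) - (-2)·(-2)) ≈ (-7.5826, 6.7913, 3.7913).
  Rescale (multiply by -1 so the first nonzero entry is positive): u = (7.5826, -6.7913, -3.7913).
  ||u|| = √((7.5826)² + (-6.7913)² + (-3.7913)²) = √(117.9909) ≈ 10.8624,  v_1 = u/||u|| ≈ (0.6981, -0.6252, -0.349) (||v_1|| = 1).

λ_1 = 10.7913,  λ_2 = 6.2087,  λ_3 = 4;  v_1 ≈ (0.6981, -0.6252, -0.349)


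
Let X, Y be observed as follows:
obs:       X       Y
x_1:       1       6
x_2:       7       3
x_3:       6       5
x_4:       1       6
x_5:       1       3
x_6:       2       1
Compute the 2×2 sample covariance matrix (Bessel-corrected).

Step 1 — column means:
  mean(X) = (1 + 7 + 6 + 1 + 1 + 2) / 6 = 18/6 = 3
  mean(Y) = (6 + 3 + 5 + 6 + 3 + 1) / 6 = 24/6 = 4

Step 2 — sample covariance S[i,j] = (1/(n-1)) · Σ_k (x_{k,i} - mean_i) · (x_{k,j} - mean_j), with n-1 = 5.
  S[X,X] = ((-2)·(-2) + (4)·(4) + (3)·(3) + (-2)·(-2) + (-2)·(-2) + (-1)·(-1)) / 5 = 38/5 = 7.6
  S[X,Y] = ((-2)·(2) + (4)·(-1) + (3)·(1) + (-2)·(2) + (-2)·(-1) + (-1)·(-3)) / 5 = -4/5 = -0.8
  S[Y,Y] = ((2)·(2) + (-1)·(-1) + (1)·(1) + (2)·(2) + (-1)·(-1) + (-3)·(-3)) / 5 = 20/5 = 4

S is symmetric (S[j,i] = S[i,j]). Assembling:

S = [[7.6, -0.8],
 [-0.8, 4]]


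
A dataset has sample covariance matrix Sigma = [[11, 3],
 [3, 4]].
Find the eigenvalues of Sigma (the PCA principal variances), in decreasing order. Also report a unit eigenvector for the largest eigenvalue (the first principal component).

Step 1 — characteristic polynomial of 2×2 Sigma:
  det(Sigma - λI) = λ² - trace · λ + det = 0.
  trace = 11 + 4 = 15, det = 11·4 - (3)² = 35.
Step 2 — discriminant:
  Δ = trace² - 4·det = 225 - 140 = 85.
Step 3 — eigenvalues:
  λ = (trace ± √Δ)/2 = (15 ± 9.2195)/2,
  λ_1 = 12.1098,  λ_2 = 2.8902.

Step 4 — unit eigenvector for λ_1: solve (Sigma - λ_1 I)v = 0. First row:
  (11 - 12.1098)·v_x + (3)·v_y = 0, i.e. (-1.1098)·v_x + (3)·v_y = 0,
  so v ∝ (b, λ_1 - a) = (3, 1.1098) = u.
  ||u|| = √((3)² + (1.1098)²) = √(10.2316) ≈ 3.1987,
  v_1 = u/||u|| ≈ (0.9379, 0.3469) (||v_1|| = 1).

λ_1 = 12.1098,  λ_2 = 2.8902;  v_1 ≈ (0.9379, 0.3469)


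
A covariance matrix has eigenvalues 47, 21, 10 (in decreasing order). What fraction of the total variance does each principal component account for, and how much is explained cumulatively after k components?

Step 1 — total variance = trace(Sigma) = Σ λ_i = 47 + 21 + 10 = 78.

Step 2 — fraction explained by component i = λ_i / Σ λ:
  PC1: 47/78 = 0.6026
  PC2: 21/78 = 0.2692
  PC3: 10/78 = 0.1282

Step 3 — cumulative fraction after k components = (λ_1 + ... + λ_k) / Σ λ:
  k = 1: 47/78 = 0.6026
  k = 2: (47 + 21)/78 = 68/78 = 0.8718
  k = 3: (47 + 21 + 10)/78 = 78/78 = 1

Summary (fraction, with percent):

explained: PC1 0.6026 (60.26%), PC2 0.2692 (26.92%), PC3 0.1282 (12.82%);  cumulative: 0.6026, 0.8718, 1


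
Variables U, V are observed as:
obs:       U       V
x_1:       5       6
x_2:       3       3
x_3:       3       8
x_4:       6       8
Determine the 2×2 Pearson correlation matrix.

Step 1 — column means:
  mean(U) = (5 + 3 + 3 + 6) / 4 = 17/4 = 4.25
  mean(V) = (6 + 3 + 8 + 8) / 4 = 25/4 = 6.25

Step 2 — sample variances and covariances s[i,j] = (1/(n-1)) · Σ_k (x_{k,i} - mean_i) · (x_{k,j} - mean_j), with n-1 = 3:
  s[U,U] = ((0.75)·(0.75) + (-1.25)·(-1.25) + (-1.25)·(-1.25) + (1.75)·(1.75)) / 3 = 6.75/3 = 2.25
  s[U,V] = ((0.75)·(-0.25) + (-1.25)·(-3.25) + (-1.25)·(1.75) + (1.75)·(1.75)) / 3 = 4.75/3 = 1.5833
  s[V,V] = ((-0.25)·(-0.25) + (-3.25)·(-3.25) + (1.75)·(1.75) + (1.75)·(1.75)) / 3 = 16.75/3 = 5.5833
  Sample standard deviations s_i = √(s[i,i]):
  s(U) = √(2.25) = 1.5
  s(V) = √(5.5833) = 2.3629

Step 3 — r_{ij} = s_{ij} / (s_i · s_j):
  r[U,U] = 1 (diagonal).
  r[U,V] = 1.5833 / (1.5 · 2.3629) = 1.5833 / 3.5444 = 0.4467
  r[V,V] = 1 (diagonal).

R is symmetric with unit diagonal. Assembling:

R = [[1, 0.4467],
 [0.4467, 1]]


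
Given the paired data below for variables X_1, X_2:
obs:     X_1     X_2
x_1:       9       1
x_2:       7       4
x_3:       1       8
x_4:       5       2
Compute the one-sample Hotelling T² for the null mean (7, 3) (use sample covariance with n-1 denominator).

Step 1 — sample mean vector:
  mean(X_1) = (9 + 7 + 1 + 5) / 4 = 22/4 = 5.5
  mean(X_2) = (1 + 4 + 8 + 2) / 4 = 15/4 = 3.75
  x̄ = (5.5, 3.75),  deviation x̄ - mu_0 = (5.5, 3.75) - (7, 3) = (-1.5, 0.75).

Step 2 — sample covariance matrix, S[i,j] = (1/(n-1)) · Σ_k (x_{k,i} - mean_i) · (x_{k,j} - mean_j), divisor n-1 = 3:
  S[X_1,X_1] = ((3.5)·(3.5) + (1.5)·(1.5) + (-4.5)·(-4.5) + (-0.5)·(-0.5)) / 3 = 35/3 = 11.6667
  S[X_1,X_2] = ((3.5)·(-2.75) + (1.5)·(0.25) + (-4.5)·(4.25) + (-0.5)·(-1.75)) / 3 = -27.5/3 = -9.1667
  S[X_2,X_2] = ((-2.75)·(-2.75) + (0.25)·(0.25) + (4.25)·(4.25) + (-1.75)·(-1.75)) / 3 = 28.75/3 = 9.5833
  S = [[11.6667, -9.1667],
 [-9.1667, 9.5833]].

Step 3 — invert S. det(S) = 11.6667·9.5833 - (-9.1667)² = 27.7778.
  S^{-1} = (1/det) · [[d, -b], [-b, a]] = [[0.345, 0.33],
 [0.33, 0.42]].

Step 4 — quadratic form (x̄ - mu_0)^T · S^{-1} · (x̄ - mu_0):
  S^{-1} · (x̄ - mu_0) = (-0.27, -0.18),
  (x̄ - mu_0)^T · [...] = (-1.5)·(-0.27) + (0.75)·(-0.18) = 0.27.

Step 5 — scale by n: T² = 4 · 0.27 = 1.08.

T² ≈ 1.08


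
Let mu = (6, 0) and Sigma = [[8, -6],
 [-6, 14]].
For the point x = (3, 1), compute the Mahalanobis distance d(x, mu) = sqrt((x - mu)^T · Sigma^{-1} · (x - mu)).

Step 1 — centre the observation: (x - mu) = (-3, 1).

Step 2 — invert Sigma. det(Sigma) = 8·14 - (-6)² = 76.
  Sigma^{-1} = (1/det) · [[d, -b], [-b, a]] = [[0.1842, 0.0789],
 [0.0789, 0.1053]].

Step 3 — form the quadratic (x - mu)^T · Sigma^{-1} · (x - mu):
  Sigma^{-1} · (x - mu) = (-0.4737, -0.1316).
  (x - mu)^T · [Sigma^{-1} · (x - mu)] = (-3)·(-0.4737) + (1)·(-0.1316) = 1.2895.

Step 4 — take square root: d = √(1.2895) ≈ 1.1355.

d(x, mu) = √(1.2895) ≈ 1.1355


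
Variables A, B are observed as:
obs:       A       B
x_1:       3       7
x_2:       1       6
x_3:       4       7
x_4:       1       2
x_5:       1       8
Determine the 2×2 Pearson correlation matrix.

Step 1 — column means:
  mean(A) = (3 + 1 + 4 + 1 + 1) / 5 = 10/5 = 2
  mean(B) = (7 + 6 + 7 + 2 + 8) / 5 = 30/5 = 6

Step 2 — sample variances and covariances s[i,j] = (1/(n-1)) · Σ_k (x_{k,i} - mean_i) · (x_{k,j} - mean_j), with n-1 = 4:
  s[A,A] = ((1)·(1) + (-1)·(-1) + (2)·(2) + (-1)·(-1) + (-1)·(-1)) / 4 = 8/4 = 2
  s[A,B] = ((1)·(1) + (-1)·(0) + (2)·(1) + (-1)·(-4) + (-1)·(2)) / 4 = 5/4 = 1.25
  s[B,B] = ((1)·(1) + (0)·(0) + (1)·(1) + (-4)·(-4) + (2)·(2)) / 4 = 22/4 = 5.5
  Sample standard deviations s_i = √(s[i,i]):
  s(A) = √(2) = 1.4142
  s(B) = √(5.5) = 2.3452

Step 3 — r_{ij} = s_{ij} / (s_i · s_j):
  r[A,A] = 1 (diagonal).
  r[A,B] = 1.25 / (1.4142 · 2.3452) = 1.25 / 3.3166 = 0.3769
  r[B,B] = 1 (diagonal).

R is symmetric with unit diagonal. Assembling:

R = [[1, 0.3769],
 [0.3769, 1]]


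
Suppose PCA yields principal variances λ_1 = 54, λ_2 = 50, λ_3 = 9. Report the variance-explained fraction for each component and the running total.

Step 1 — total variance = trace(Sigma) = Σ λ_i = 54 + 50 + 9 = 113.

Step 2 — fraction explained by component i = λ_i / Σ λ:
  PC1: 54/113 = 0.4779
  PC2: 50/113 = 0.4425
  PC3: 9/113 = 0.0796

Step 3 — cumulative fraction after k components = (λ_1 + ... + λ_k) / Σ λ:
  k = 1: 54/113 = 0.4779
  k = 2: (54 + 50)/113 = 104/113 = 0.9204
  k = 3: (54 + 50 + 9)/113 = 113/113 = 1

Summary (fraction, with percent):

explained: PC1 0.4779 (47.79%), PC2 0.4425 (44.25%), PC3 0.0796 (7.96%);  cumulative: 0.4779, 0.9204, 1


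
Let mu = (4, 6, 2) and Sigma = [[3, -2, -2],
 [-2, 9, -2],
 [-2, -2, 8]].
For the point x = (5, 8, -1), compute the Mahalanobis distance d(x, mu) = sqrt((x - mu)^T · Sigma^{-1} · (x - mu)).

Step 1 — centre the observation: (x - mu) = (1, 2, -3).

Step 2 — invert Sigma (cofactor / det for 3×3, or solve directly):
  Sigma^{-1} = [[0.5667, 0.1667, 0.1833],
 [0.1667, 0.1667, 0.0833],
 [0.1833, 0.0833, 0.1917]].

Step 3 — form the quadratic (x - mu)^T · Sigma^{-1} · (x - mu):
  Sigma^{-1} · (x - mu) = (0.35, 0.25, -0.225).
  (x - mu)^T · [Sigma^{-1} · (x - mu)] = (1)·(0.35) + (2)·(0.25) + (-3)·(-0.225) = 1.525.

Step 4 — take square root: d = √(1.525) ≈ 1.2349.

d(x, mu) = √(1.525) ≈ 1.2349


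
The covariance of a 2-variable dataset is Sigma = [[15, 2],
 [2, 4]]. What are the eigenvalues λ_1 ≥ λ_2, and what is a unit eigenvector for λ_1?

Step 1 — characteristic polynomial of 2×2 Sigma:
  det(Sigma - λI) = λ² - trace · λ + det = 0.
  trace = 15 + 4 = 19, det = 15·4 - (2)² = 56.
Step 2 — discriminant:
  Δ = trace² - 4·det = 361 - 224 = 137.
Step 3 — eigenvalues:
  λ = (trace ± √Δ)/2 = (19 ± 11.7047)/2,
  λ_1 = 15.3523,  λ_2 = 3.6477.

Step 4 — unit eigenvector for λ_1: solve (Sigma - λ_1 I)v = 0. First row:
  (15 - 15.3523)·v_x + (2)·v_y = 0, i.e. (-0.3523)·v_x + (2)·v_y = 0,
  so v ∝ (b, λ_1 - a) = (2, 0.3523) = u.
  ||u|| = √((2)² + (0.3523)²) = √(4.1242) ≈ 2.0308,
  v_1 = u/||u|| ≈ (0.9848, 0.1735) (||v_1|| = 1).

λ_1 = 15.3523,  λ_2 = 3.6477;  v_1 ≈ (0.9848, 0.1735)


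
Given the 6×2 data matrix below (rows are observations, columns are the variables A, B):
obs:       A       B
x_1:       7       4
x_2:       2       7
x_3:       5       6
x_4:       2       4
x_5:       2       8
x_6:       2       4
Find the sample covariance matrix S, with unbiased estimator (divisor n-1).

Step 1 — column means:
  mean(A) = (7 + 2 + 5 + 2 + 2 + 2) / 6 = 20/6 = 3.3333
  mean(B) = (4 + 7 + 6 + 4 + 8 + 4) / 6 = 33/6 = 5.5

Step 2 — sample covariance S[i,j] = (1/(n-1)) · Σ_k (x_{k,i} - mean_i) · (x_{k,j} - mean_j), with n-1 = 5.
  S[A,A] = ((3.6667)·(3.6667) + (-1.3333)·(-1.3333) + (1.6667)·(1.6667) + (-1.3333)·(-1.3333) + (-1.3333)·(-1.3333) + (-1.3333)·(-1.3333)) / 5 = 23.3333/5 = 4.6667
  S[A,B] = ((3.6667)·(-1.5) + (-1.3333)·(1.5) + (1.6667)·(0.5) + (-1.3333)·(-1.5) + (-1.3333)·(2.5) + (-1.3333)·(-1.5)) / 5 = -6/5 = -1.2
  S[B,B] = ((-1.5)·(-1.5) + (1.5)·(1.5) + (0.5)·(0.5) + (-1.5)·(-1.5) + (2.5)·(2.5) + (-1.5)·(-1.5)) / 5 = 15.5/5 = 3.1

S is symmetric (S[j,i] = S[i,j]). Assembling:

S = [[4.6667, -1.2],
 [-1.2, 3.1]]


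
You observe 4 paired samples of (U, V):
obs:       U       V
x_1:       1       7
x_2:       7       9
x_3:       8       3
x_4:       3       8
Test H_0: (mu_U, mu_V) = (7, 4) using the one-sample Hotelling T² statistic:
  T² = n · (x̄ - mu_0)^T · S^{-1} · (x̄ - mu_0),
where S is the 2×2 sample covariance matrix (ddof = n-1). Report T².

Step 1 — sample mean vector:
  mean(U) = (1 + 7 + 8 + 3) / 4 = 19/4 = 4.75
  mean(V) = (7 + 9 + 3 + 8) / 4 = 27/4 = 6.75
  x̄ = (4.75, 6.75),  deviation x̄ - mu_0 = (4.75, 6.75) - (7, 4) = (-2.25, 2.75).

Step 2 — sample covariance matrix, S[i,j] = (1/(n-1)) · Σ_k (x_{k,i} - mean_i) · (x_{k,j} - mean_j), divisor n-1 = 3:
  S[U,U] = ((-3.75)·(-3.75) + (2.25)·(2.25) + (3.25)·(3.25) + (-1.75)·(-1.75)) / 3 = 32.75/3 = 10.9167
  S[U,V] = ((-3.75)·(0.25) + (2.25)·(2.25) + (3.25)·(-3.75) + (-1.75)·(1.25)) / 3 = -10.25/3 = -3.4167
  S[V,V] = ((0.25)·(0.25) + (2.25)·(2.25) + (-3.75)·(-3.75) + (1.25)·(1.25)) / 3 = 20.75/3 = 6.9167
  S = [[10.9167, -3.4167],
 [-3.4167, 6.9167]].

Step 3 — invert S. det(S) = 10.9167·6.9167 - (-3.4167)² = 63.8333.
  S^{-1} = (1/det) · [[d, -b], [-b, a]] = [[0.1084, 0.0535],
 [0.0535, 0.171]].

Step 4 — quadratic form (x̄ - mu_0)^T · S^{-1} · (x̄ - mu_0):
  S^{-1} · (x̄ - mu_0) = (-0.0966, 0.3499),
  (x̄ - mu_0)^T · [...] = (-2.25)·(-0.0966) + (2.75)·(0.3499) = 1.1795.

Step 5 — scale by n: T² = 4 · 1.1795 = 4.718.

T² ≈ 4.718


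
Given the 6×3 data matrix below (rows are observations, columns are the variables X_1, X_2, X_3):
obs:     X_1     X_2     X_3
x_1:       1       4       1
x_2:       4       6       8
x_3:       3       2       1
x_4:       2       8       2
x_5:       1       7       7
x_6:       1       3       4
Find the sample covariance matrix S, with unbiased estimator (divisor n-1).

Step 1 — column means:
  mean(X_1) = (1 + 4 + 3 + 2 + 1 + 1) / 6 = 12/6 = 2
  mean(X_2) = (4 + 6 + 2 + 8 + 7 + 3) / 6 = 30/6 = 5
  mean(X_3) = (1 + 8 + 1 + 2 + 7 + 4) / 6 = 23/6 = 3.8333

Step 2 — sample covariance S[i,j] = (1/(n-1)) · Σ_k (x_{k,i} - mean_i) · (x_{k,j} - mean_j), with n-1 = 5.
  S[X_1,X_1] = ((-1)·(-1) + (2)·(2) + (1)·(1) + (0)·(0) + (-1)·(-1) + (-1)·(-1)) / 5 = 8/5 = 1.6
  S[X_1,X_2] = ((-1)·(-1) + (2)·(1) + (1)·(-3) + (0)·(3) + (-1)·(2) + (-1)·(-2)) / 5 = 0/5 = 0
  S[X_1,X_3] = ((-1)·(-2.8333) + (2)·(4.1667) + (1)·(-2.8333) + (0)·(-1.8333) + (-1)·(3.1667) + (-1)·(0.1667)) / 5 = 5/5 = 1
  S[X_2,X_2] = ((-1)·(-1) + (1)·(1) + (-3)·(-3) + (3)·(3) + (2)·(2) + (-2)·(-2)) / 5 = 28/5 = 5.6
  S[X_2,X_3] = ((-1)·(-2.8333) + (1)·(4.1667) + (-3)·(-2.8333) + (3)·(-1.8333) + (2)·(3.1667) + (-2)·(0.1667)) / 5 = 16/5 = 3.2
  S[X_3,X_3] = ((-2.8333)·(-2.8333) + (4.1667)·(4.1667) + (-2.8333)·(-2.8333) + (-1.8333)·(-1.8333) + (3.1667)·(3.1667) + (0.1667)·(0.1667)) / 5 = 46.8333/5 = 9.3667

S is symmetric (S[j,i] = S[i,j]). Assembling:

S = [[1.6, 0, 1],
 [0, 5.6, 3.2],
 [1, 3.2, 9.3667]]


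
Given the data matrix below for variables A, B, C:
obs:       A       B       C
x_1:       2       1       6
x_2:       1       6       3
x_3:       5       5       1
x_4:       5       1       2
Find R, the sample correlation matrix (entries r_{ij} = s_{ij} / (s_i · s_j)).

Step 1 — column means:
  mean(A) = (2 + 1 + 5 + 5) / 4 = 13/4 = 3.25
  mean(B) = (1 + 6 + 5 + 1) / 4 = 13/4 = 3.25
  mean(C) = (6 + 3 + 1 + 2) / 4 = 12/4 = 3

Step 2 — sample variances and covariances s[i,j] = (1/(n-1)) · Σ_k (x_{k,i} - mean_i) · (x_{k,j} - mean_j), with n-1 = 3:
  s[A,A] = ((-1.25)·(-1.25) + (-2.25)·(-2.25) + (1.75)·(1.75) + (1.75)·(1.75)) / 3 = 12.75/3 = 4.25
  s[A,B] = ((-1.25)·(-2.25) + (-2.25)·(2.75) + (1.75)·(1.75) + (1.75)·(-2.25)) / 3 = -4.25/3 = -1.4167
  s[A,C] = ((-1.25)·(3) + (-2.25)·(0) + (1.75)·(-2) + (1.75)·(-1)) / 3 = -9/3 = -3
  s[B,B] = ((-2.25)·(-2.25) + (2.75)·(2.75) + (1.75)·(1.75) + (-2.25)·(-2.25)) / 3 = 20.75/3 = 6.9167
  s[B,C] = ((-2.25)·(3) + (2.75)·(0) + (1.75)·(-2) + (-2.25)·(-1)) / 3 = -8/3 = -2.6667
  s[C,C] = ((3)·(3) + (0)·(0) + (-2)·(-2) + (-1)·(-1)) / 3 = 14/3 = 4.6667
  Sample standard deviations s_i = √(s[i,i]):
  s(A) = √(4.25) = 2.0616
  s(B) = √(6.9167) = 2.63
  s(C) = √(4.6667) = 2.1602

Step 3 — r_{ij} = s_{ij} / (s_i · s_j):
  r[A,A] = 1 (diagonal).
  r[A,B] = -1.4167 / (2.0616 · 2.63) = -1.4167 / 5.4218 = -0.2613
  r[A,C] = -3 / (2.0616 · 2.1602) = -3 / 4.4535 = -0.6736
  r[B,B] = 1 (diagonal).
  r[B,C] = -2.6667 / (2.63 · 2.1602) = -2.6667 / 5.6814 = -0.4694
  r[C,C] = 1 (diagonal).

R is symmetric with unit diagonal. Assembling:

R = [[1, -0.2613, -0.6736],
 [-0.2613, 1, -0.4694],
 [-0.6736, -0.4694, 1]]


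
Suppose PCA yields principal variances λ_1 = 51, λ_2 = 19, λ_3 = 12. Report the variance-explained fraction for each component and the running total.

Step 1 — total variance = trace(Sigma) = Σ λ_i = 51 + 19 + 12 = 82.

Step 2 — fraction explained by component i = λ_i / Σ λ:
  PC1: 51/82 = 0.622
  PC2: 19/82 = 0.2317
  PC3: 12/82 = 0.1463

Step 3 — cumulative fraction after k components = (λ_1 + ... + λ_k) / Σ λ:
  k = 1: 51/82 = 0.622
  k = 2: (51 + 19)/82 = 70/82 = 0.8537
  k = 3: (51 + 19 + 12)/82 = 82/82 = 1

Summary (fraction, with percent):

explained: PC1 0.622 (62.2%), PC2 0.2317 (23.17%), PC3 0.1463 (14.63%);  cumulative: 0.622, 0.8537, 1


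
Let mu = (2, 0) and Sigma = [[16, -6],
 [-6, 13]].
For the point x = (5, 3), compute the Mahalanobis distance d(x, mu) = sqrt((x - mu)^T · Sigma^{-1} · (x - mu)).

Step 1 — centre the observation: (x - mu) = (3, 3).

Step 2 — invert Sigma. det(Sigma) = 16·13 - (-6)² = 172.
  Sigma^{-1} = (1/det) · [[d, -b], [-b, a]] = [[0.0756, 0.0349],
 [0.0349, 0.093]].

Step 3 — form the quadratic (x - mu)^T · Sigma^{-1} · (x - mu):
  Sigma^{-1} · (x - mu) = (0.3314, 0.3837).
  (x - mu)^T · [Sigma^{-1} · (x - mu)] = (3)·(0.3314) + (3)·(0.3837) = 2.1453.

Step 4 — take square root: d = √(2.1453) ≈ 1.4647.

d(x, mu) = √(2.1453) ≈ 1.4647


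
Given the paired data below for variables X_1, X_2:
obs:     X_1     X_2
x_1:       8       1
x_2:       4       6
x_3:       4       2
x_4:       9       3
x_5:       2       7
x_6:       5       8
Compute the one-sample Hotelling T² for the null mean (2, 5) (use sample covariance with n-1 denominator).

Step 1 — sample mean vector:
  mean(X_1) = (8 + 4 + 4 + 9 + 2 + 5) / 6 = 32/6 = 5.3333
  mean(X_2) = (1 + 6 + 2 + 3 + 7 + 8) / 6 = 27/6 = 4.5
  x̄ = (5.3333, 4.5),  deviation x̄ - mu_0 = (5.3333, 4.5) - (2, 5) = (3.3333, -0.5).

Step 2 — sample covariance matrix, S[i,j] = (1/(n-1)) · Σ_k (x_{k,i} - mean_i) · (x_{k,j} - mean_j), divisor n-1 = 5:
  S[X_1,X_1] = ((2.6667)·(2.6667) + (-1.3333)·(-1.3333) + (-1.3333)·(-1.3333) + (3.6667)·(3.6667) + (-3.3333)·(-3.3333) + (-0.3333)·(-0.3333)) / 5 = 35.3333/5 = 7.0667
  S[X_1,X_2] = ((2.6667)·(-3.5) + (-1.3333)·(1.5) + (-1.3333)·(-2.5) + (3.6667)·(-1.5) + (-3.3333)·(2.5) + (-0.3333)·(3.5)) / 5 = -23/5 = -4.6
  S[X_2,X_2] = ((-3.5)·(-3.5) + (1.5)·(1.5) + (-2.5)·(-2.5) + (-1.5)·(-1.5) + (2.5)·(2.5) + (3.5)·(3.5)) / 5 = 41.5/5 = 8.3
  S = [[7.0667, -4.6],
 [-4.6, 8.3]].

Step 3 — invert S. det(S) = 7.0667·8.3 - (-4.6)² = 37.4933.
  S^{-1} = (1/det) · [[d, -b], [-b, a]] = [[0.2214, 0.1227],
 [0.1227, 0.1885]].

Step 4 — quadratic form (x̄ - mu_0)^T · S^{-1} · (x̄ - mu_0):
  S^{-1} · (x̄ - mu_0) = (0.6766, 0.3147),
  (x̄ - mu_0)^T · [...] = (3.3333)·(0.6766) + (-0.5)·(0.3147) = 2.0979.

Step 5 — scale by n: T² = 6 · 2.0979 = 12.5871.

T² ≈ 12.5871


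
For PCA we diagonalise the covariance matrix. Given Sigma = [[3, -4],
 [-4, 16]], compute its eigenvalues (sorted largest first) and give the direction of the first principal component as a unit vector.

Step 1 — characteristic polynomial of 2×2 Sigma:
  det(Sigma - λI) = λ² - trace · λ + det = 0.
  trace = 3 + 16 = 19, det = 3·16 - (-4)² = 32.
Step 2 — discriminant:
  Δ = trace² - 4·det = 361 - 128 = 233.
Step 3 — eigenvalues:
  λ = (trace ± √Δ)/2 = (19 ± 15.2643)/2,
  λ_1 = 17.1322,  λ_2 = 1.8678.

Step 4 — unit eigenvector for λ_1: solve (Sigma - λ_1 I)v = 0. First row:
  (3 - 17.1322)·v_x + (-4)·v_y = 0, i.e. (-14.1322)·v_x + (-4)·v_y = 0,
  so v ∝ (b, λ_1 - a) = (-4, 14.1322); multiply by -1 so the first entry is positive: u = (4, -14.1322).
  ||u|| = √((4)² + (-14.1322)²) = √(215.7182) ≈ 14.6873,
  v_1 = u/||u|| ≈ (0.2723, -0.9622) (||v_1|| = 1).

λ_1 = 17.1322,  λ_2 = 1.8678;  v_1 ≈ (0.2723, -0.9622)


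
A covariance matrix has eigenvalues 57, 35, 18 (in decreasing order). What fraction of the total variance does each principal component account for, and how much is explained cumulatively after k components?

Step 1 — total variance = trace(Sigma) = Σ λ_i = 57 + 35 + 18 = 110.

Step 2 — fraction explained by component i = λ_i / Σ λ:
  PC1: 57/110 = 0.5182
  PC2: 35/110 = 0.3182
  PC3: 18/110 = 0.1636

Step 3 — cumulative fraction after k components = (λ_1 + ... + λ_k) / Σ λ:
  k = 1: 57/110 = 0.5182
  k = 2: (57 + 35)/110 = 92/110 = 0.8364
  k = 3: (57 + 35 + 18)/110 = 110/110 = 1

Summary (fraction, with percent):

explained: PC1 0.5182 (51.82%), PC2 0.3182 (31.82%), PC3 0.1636 (16.36%);  cumulative: 0.5182, 0.8364, 1


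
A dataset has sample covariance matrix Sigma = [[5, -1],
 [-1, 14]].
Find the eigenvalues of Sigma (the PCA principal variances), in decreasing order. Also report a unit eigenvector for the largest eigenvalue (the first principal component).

Step 1 — characteristic polynomial of 2×2 Sigma:
  det(Sigma - λI) = λ² - trace · λ + det = 0.
  trace = 5 + 14 = 19, det = 5·14 - (-1)² = 69.
Step 2 — discriminant:
  Δ = trace² - 4·det = 361 - 276 = 85.
Step 3 — eigenvalues:
  λ = (trace ± √Δ)/2 = (19 ± 9.2195)/2,
  λ_1 = 14.1098,  λ_2 = 4.8902.

Step 4 — unit eigenvector for λ_1: solve (Sigma - λ_1 I)v = 0. First row:
  (5 - 14.1098)·v_x + (-1)·v_y = 0, i.e. (-9.1098)·v_x + (-1)·v_y = 0,
  so v ∝ (b, λ_1 - a) = (-1, 9.1098); multiply by -1 so the first entry is positive: u = (1, -9.1098).
  ||u|| = √((1)² + (-9.1098)²) = √(83.988) ≈ 9.1645,
  v_1 = u/||u|| ≈ (0.1091, -0.994) (||v_1|| = 1).

λ_1 = 14.1098,  λ_2 = 4.8902;  v_1 ≈ (0.1091, -0.994)


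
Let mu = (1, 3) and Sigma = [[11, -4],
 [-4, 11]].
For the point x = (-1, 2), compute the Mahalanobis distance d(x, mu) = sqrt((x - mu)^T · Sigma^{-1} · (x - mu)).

Step 1 — centre the observation: (x - mu) = (-2, -1).

Step 2 — invert Sigma. det(Sigma) = 11·11 - (-4)² = 105.
  Sigma^{-1} = (1/det) · [[d, -b], [-b, a]] = [[0.1048, 0.0381],
 [0.0381, 0.1048]].

Step 3 — form the quadratic (x - mu)^T · Sigma^{-1} · (x - mu):
  Sigma^{-1} · (x - mu) = (-0.2476, -0.181).
  (x - mu)^T · [Sigma^{-1} · (x - mu)] = (-2)·(-0.2476) + (-1)·(-0.181) = 0.6762.

Step 4 — take square root: d = √(0.6762) ≈ 0.8223.

d(x, mu) = √(0.6762) ≈ 0.8223


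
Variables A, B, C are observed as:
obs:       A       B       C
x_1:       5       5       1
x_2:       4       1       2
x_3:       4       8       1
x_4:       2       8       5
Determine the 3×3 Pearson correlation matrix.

Step 1 — column means:
  mean(A) = (5 + 4 + 4 + 2) / 4 = 15/4 = 3.75
  mean(B) = (5 + 1 + 8 + 8) / 4 = 22/4 = 5.5
  mean(C) = (1 + 2 + 1 + 5) / 4 = 9/4 = 2.25

Step 2 — sample variances and covariances s[i,j] = (1/(n-1)) · Σ_k (x_{k,i} - mean_i) · (x_{k,j} - mean_j), with n-1 = 3:
  s[A,A] = ((1.25)·(1.25) + (0.25)·(0.25) + (0.25)·(0.25) + (-1.75)·(-1.75)) / 3 = 4.75/3 = 1.5833
  s[A,B] = ((1.25)·(-0.5) + (0.25)·(-4.5) + (0.25)·(2.5) + (-1.75)·(2.5)) / 3 = -5.5/3 = -1.8333
  s[A,C] = ((1.25)·(-1.25) + (0.25)·(-0.25) + (0.25)·(-1.25) + (-1.75)·(2.75)) / 3 = -6.75/3 = -2.25
  s[B,B] = ((-0.5)·(-0.5) + (-4.5)·(-4.5) + (2.5)·(2.5) + (2.5)·(2.5)) / 3 = 33/3 = 11
  s[B,C] = ((-0.5)·(-1.25) + (-4.5)·(-0.25) + (2.5)·(-1.25) + (2.5)·(2.75)) / 3 = 5.5/3 = 1.8333
  s[C,C] = ((-1.25)·(-1.25) + (-0.25)·(-0.25) + (-1.25)·(-1.25) + (2.75)·(2.75)) / 3 = 10.75/3 = 3.5833
  Sample standard deviations s_i = √(s[i,i]):
  s(A) = √(1.5833) = 1.2583
  s(B) = √(11) = 3.3166
  s(C) = √(3.5833) = 1.893

Step 3 — r_{ij} = s_{ij} / (s_i · s_j):
  r[A,A] = 1 (diagonal).
  r[A,B] = -1.8333 / (1.2583 · 3.3166) = -1.8333 / 4.1733 = -0.4393
  r[A,C] = -2.25 / (1.2583 · 1.893) = -2.25 / 2.3819 = -0.9446
  r[B,B] = 1 (diagonal).
  r[B,C] = 1.8333 / (3.3166 · 1.893) = 1.8333 / 6.2783 = 0.292
  r[C,C] = 1 (diagonal).

R is symmetric with unit diagonal. Assembling:

R = [[1, -0.4393, -0.9446],
 [-0.4393, 1, 0.292],
 [-0.9446, 0.292, 1]]


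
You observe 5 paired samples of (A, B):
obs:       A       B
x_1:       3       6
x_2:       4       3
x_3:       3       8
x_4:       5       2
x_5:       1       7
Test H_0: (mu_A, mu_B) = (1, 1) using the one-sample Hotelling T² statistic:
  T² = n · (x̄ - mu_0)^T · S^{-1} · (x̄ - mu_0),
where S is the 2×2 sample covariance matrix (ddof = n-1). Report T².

Step 1 — sample mean vector:
  mean(A) = (3 + 4 + 3 + 5 + 1) / 5 = 16/5 = 3.2
  mean(B) = (6 + 3 + 8 + 2 + 7) / 5 = 26/5 = 5.2
  x̄ = (3.2, 5.2),  deviation x̄ - mu_0 = (3.2, 5.2) - (1, 1) = (2.2, 4.2).

Step 2 — sample covariance matrix, S[i,j] = (1/(n-1)) · Σ_k (x_{k,i} - mean_i) · (x_{k,j} - mean_j), divisor n-1 = 4:
  S[A,A] = ((-0.2)·(-0.2) + (0.8)·(0.8) + (-0.2)·(-0.2) + (1.8)·(1.8) + (-2.2)·(-2.2)) / 4 = 8.8/4 = 2.2
  S[A,B] = ((-0.2)·(0.8) + (0.8)·(-2.2) + (-0.2)·(2.8) + (1.8)·(-3.2) + (-2.2)·(1.8)) / 4 = -12.2/4 = -3.05
  S[B,B] = ((0.8)·(0.8) + (-2.2)·(-2.2) + (2.8)·(2.8) + (-3.2)·(-3.2) + (1.8)·(1.8)) / 4 = 26.8/4 = 6.7
  S = [[2.2, -3.05],
 [-3.05, 6.7]].

Step 3 — invert S. det(S) = 2.2·6.7 - (-3.05)² = 5.4375.
  S^{-1} = (1/det) · [[d, -b], [-b, a]] = [[1.2322, 0.5609],
 [0.5609, 0.4046]].

Step 4 — quadratic form (x̄ - mu_0)^T · S^{-1} · (x̄ - mu_0):
  S^{-1} · (x̄ - mu_0) = (5.0667, 2.9333),
  (x̄ - mu_0)^T · [...] = (2.2)·(5.0667) + (4.2)·(2.9333) = 23.4667.

Step 5 — scale by n: T² = 5 · 23.4667 = 117.3333.

T² ≈ 117.3333
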